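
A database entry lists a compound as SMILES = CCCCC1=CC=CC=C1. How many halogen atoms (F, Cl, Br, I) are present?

Scan the SMILES for the halogen motif — none present.

0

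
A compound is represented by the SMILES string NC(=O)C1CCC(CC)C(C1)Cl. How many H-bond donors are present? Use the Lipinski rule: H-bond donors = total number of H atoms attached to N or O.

Donors: find every N or O and count the H atoms it carries.
  atom 1 (N): bond orders sum to 1 → 2 H
  atom 3 (O): bond orders sum to 2 → 0 H
Lipinski HBD = 2.

2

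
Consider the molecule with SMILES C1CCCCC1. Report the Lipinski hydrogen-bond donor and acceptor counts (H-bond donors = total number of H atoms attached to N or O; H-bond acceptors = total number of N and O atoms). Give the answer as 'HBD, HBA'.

Donors: find every N or O and count the H atoms it carries.
  (no N or O atoms present)
Lipinski HBD = 0.
Acceptors: N atoms = 0, O atoms = 0 → HBA = 0.

0, 0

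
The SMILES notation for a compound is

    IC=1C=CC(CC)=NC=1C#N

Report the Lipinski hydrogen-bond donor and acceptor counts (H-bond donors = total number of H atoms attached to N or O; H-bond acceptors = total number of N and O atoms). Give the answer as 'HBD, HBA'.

0, 2

Donors: find every N or O and count the H atoms it carries.
  atom 8 (N): bond orders sum to 3 → 0 H
  atom 11 (N): bond orders sum to 3 → 0 H
Lipinski HBD = 0.
Acceptors: N atoms = 2, O atoms = 0 → HBA = 2.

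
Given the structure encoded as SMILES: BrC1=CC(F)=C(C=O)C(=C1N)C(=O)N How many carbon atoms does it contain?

8

Count every carbon token in the SMILES (each C, including those in ring-closure positions and inside branches).
Carbon count: 8.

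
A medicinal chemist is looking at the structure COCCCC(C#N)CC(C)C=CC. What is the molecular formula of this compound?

Walk through each heavy atom and fill implicit hydrogens from standard valence (C 4, N 3, O 2, S 2, halogen 1):
  atom 1: C, bond orders sum to 1 (valence 4) → 3 H
  atom 2: O, bond orders sum to 2 (valence 2) → 0 H
  atom 3: C, bond orders sum to 2 (valence 4) → 2 H
  atom 4: C, bond orders sum to 2 (valence 4) → 2 H
  atom 5: C, bond orders sum to 2 (valence 4) → 2 H
  atom 6: C, bond orders sum to 3 (valence 4) → 1 H
  atom 7: C, bond orders sum to 4 (valence 4) → 0 H
  atom 8: N, bond orders sum to 3 (valence 3) → 0 H
  atom 9: C, bond orders sum to 2 (valence 4) → 2 H
  atom 10: C, bond orders sum to 3 (valence 4) → 1 H
  atom 11: C, bond orders sum to 1 (valence 4) → 3 H
  atom 12: C, bond orders sum to 3 (valence 4) → 1 H
  atom 13: C, bond orders sum to 3 (valence 4) → 1 H
  atom 14: C, bond orders sum to 1 (valence 4) → 3 H
Totals → C:12, H:21, N:1, O:1.
In Hill order: C12H21NO.

C12H21NO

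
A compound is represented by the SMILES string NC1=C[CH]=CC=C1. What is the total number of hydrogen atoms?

7

Walk through each heavy atom and fill implicit hydrogens from standard valence (C 4, N 3, O 2, S 2, halogen 1):
  atom 1: N, bond orders sum to 1 (valence 3) → 2 H
  atom 2: C, bond orders sum to 4 (valence 4) → 0 H
  atom 3: C, bond orders sum to 3 (valence 4) → 1 H
  atom 4: C with explicit H count 1
  atom 5: C, bond orders sum to 3 (valence 4) → 1 H
  atom 6: C, bond orders sum to 3 (valence 4) → 1 H
  atom 7: C, bond orders sum to 3 (valence 4) → 1 H
Total hydrogens: 7.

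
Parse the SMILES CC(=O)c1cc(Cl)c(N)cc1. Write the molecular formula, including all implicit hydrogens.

Walk through each heavy atom and fill implicit hydrogens from standard valence (C 4, N 3, O 2, S 2, halogen 1); for lowercase aromatic atoms, an aromatic c carries 1 H when it has two neighbours and 0 H with three, and aromatic n carries 0 H:
  atom 1: C, bond orders sum to 1 (valence 4) → 3 H
  atom 2: C, bond orders sum to 4 (valence 4) → 0 H
  atom 3: O, bond orders sum to 2 (valence 2) → 0 H
  atom 4: aromatic c, 3 neighbours → 0 H
  atom 5: aromatic c, 2 neighbours → 1 H
  atom 6: aromatic c, 3 neighbours → 0 H
  atom 7: Cl (halogen, monovalent) → 0 H
  atom 8: aromatic c, 3 neighbours → 0 H
  atom 9: N, bond orders sum to 1 (valence 3) → 2 H
  atom 10: aromatic c, 2 neighbours → 1 H
  atom 11: aromatic c, 2 neighbours → 1 H
Totals → C:8, H:8, Cl:1, N:1, O:1.
In Hill order: C8H8ClNO.

C8H8ClNO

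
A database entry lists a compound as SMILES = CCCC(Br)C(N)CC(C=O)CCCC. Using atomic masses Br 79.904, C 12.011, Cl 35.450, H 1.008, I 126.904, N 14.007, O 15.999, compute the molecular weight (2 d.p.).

278.23 g/mol

First, the molecular formula is C12H24BrNO (counting implicit H from valence).
  Br: 1 × 79.904 = 79.904
  C: 12 × 12.011 = 144.132
  H: 24 × 1.008 = 24.192
  N: 1 × 14.007 = 14.007
  O: 1 × 15.999 = 15.999
Sum: 1×79.904 + 12×12.011 + 24×1.008 + 1×14.007 + 1×15.999 = 278.234 → 278.23 g/mol.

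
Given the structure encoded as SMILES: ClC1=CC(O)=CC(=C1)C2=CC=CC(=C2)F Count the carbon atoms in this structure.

Count every carbon token in the SMILES (each C, including those in ring-closure positions and inside branches).
Carbon count: 12.

12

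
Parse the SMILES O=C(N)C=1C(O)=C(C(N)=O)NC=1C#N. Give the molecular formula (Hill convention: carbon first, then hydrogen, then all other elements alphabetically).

Walk through each heavy atom and fill implicit hydrogens from standard valence (C 4, N 3, O 2, S 2, halogen 1):
  atom 1: O, bond orders sum to 2 (valence 2) → 0 H
  atom 2: C, bond orders sum to 4 (valence 4) → 0 H
  atom 3: N, bond orders sum to 1 (valence 3) → 2 H
  atom 4: C, bond orders sum to 4 (valence 4) → 0 H
  atom 5: C, bond orders sum to 4 (valence 4) → 0 H
  atom 6: O, bond orders sum to 1 (valence 2) → 1 H
  atom 7: C, bond orders sum to 4 (valence 4) → 0 H
  atom 8: C, bond orders sum to 4 (valence 4) → 0 H
  atom 9: N, bond orders sum to 1 (valence 3) → 2 H
  atom 10: O, bond orders sum to 2 (valence 2) → 0 H
  atom 11: N, bond orders sum to 2 (valence 3) → 1 H
  atom 12: C, bond orders sum to 4 (valence 4) → 0 H
  atom 13: C, bond orders sum to 4 (valence 4) → 0 H
  atom 14: N, bond orders sum to 3 (valence 3) → 0 H
Totals → C:7, H:6, N:4, O:3.
In Hill order: C7H6N4O3.

C7H6N4O3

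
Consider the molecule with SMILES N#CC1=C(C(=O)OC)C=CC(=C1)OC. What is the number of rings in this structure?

In SMILES, each pair of matching ring-closure digits denotes one ring-closing bond; the number of such bonds equals the number of independent rings.
Ring-closure bonds here: 1.

1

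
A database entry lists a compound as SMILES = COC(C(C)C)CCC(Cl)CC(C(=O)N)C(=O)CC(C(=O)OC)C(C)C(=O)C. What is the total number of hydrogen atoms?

34

Walk through each heavy atom and fill implicit hydrogens from standard valence (C 4, N 3, O 2, S 2, halogen 1):
  atom 1: C, bond orders sum to 1 (valence 4) → 3 H
  atom 2: O, bond orders sum to 2 (valence 2) → 0 H
  atom 3: C, bond orders sum to 3 (valence 4) → 1 H
  atom 4: C, bond orders sum to 3 (valence 4) → 1 H
  atom 5: C, bond orders sum to 1 (valence 4) → 3 H
  atom 6: C, bond orders sum to 1 (valence 4) → 3 H
  atom 7: C, bond orders sum to 2 (valence 4) → 2 H
  atom 8: C, bond orders sum to 2 (valence 4) → 2 H
  atom 9: C, bond orders sum to 3 (valence 4) → 1 H
  atom 10: Cl (halogen, monovalent) → 0 H
  atom 11: C, bond orders sum to 2 (valence 4) → 2 H
  atom 12: C, bond orders sum to 3 (valence 4) → 1 H
  atom 13: C, bond orders sum to 4 (valence 4) → 0 H
  atom 14: O, bond orders sum to 2 (valence 2) → 0 H
  atom 15: N, bond orders sum to 1 (valence 3) → 2 H
  atom 16: C, bond orders sum to 4 (valence 4) → 0 H
  atom 17: O, bond orders sum to 2 (valence 2) → 0 H
  atom 18: C, bond orders sum to 2 (valence 4) → 2 H
  atom 19: C, bond orders sum to 3 (valence 4) → 1 H
  atom 20: C, bond orders sum to 4 (valence 4) → 0 H
  atom 21: O, bond orders sum to 2 (valence 2) → 0 H
  atom 22: O, bond orders sum to 2 (valence 2) → 0 H
  atom 23: C, bond orders sum to 1 (valence 4) → 3 H
  atom 24: C, bond orders sum to 3 (valence 4) → 1 H
  atom 25: C, bond orders sum to 1 (valence 4) → 3 H
  atom 26: C, bond orders sum to 4 (valence 4) → 0 H
  atom 27: O, bond orders sum to 2 (valence 2) → 0 H
  atom 28: C, bond orders sum to 1 (valence 4) → 3 H
Total hydrogens: 34.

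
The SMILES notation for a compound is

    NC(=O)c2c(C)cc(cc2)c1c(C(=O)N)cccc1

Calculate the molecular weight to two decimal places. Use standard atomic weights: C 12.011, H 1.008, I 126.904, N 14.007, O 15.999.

First, the molecular formula is C15H14N2O2 (counting implicit H from valence).
  C: 15 × 12.011 = 180.165
  H: 14 × 1.008 = 14.112
  N: 2 × 14.007 = 28.014
  O: 2 × 15.999 = 31.998
Sum: 15×12.011 + 14×1.008 + 2×14.007 + 2×15.999 = 254.289 → 254.29 g/mol.

254.29 g/mol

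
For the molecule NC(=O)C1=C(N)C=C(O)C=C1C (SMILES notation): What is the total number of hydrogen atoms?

10

Walk through each heavy atom and fill implicit hydrogens from standard valence (C 4, N 3, O 2, S 2, halogen 1):
  atom 1: N, bond orders sum to 1 (valence 3) → 2 H
  atom 2: C, bond orders sum to 4 (valence 4) → 0 H
  atom 3: O, bond orders sum to 2 (valence 2) → 0 H
  atom 4: C, bond orders sum to 4 (valence 4) → 0 H
  atom 5: C, bond orders sum to 4 (valence 4) → 0 H
  atom 6: N, bond orders sum to 1 (valence 3) → 2 H
  atom 7: C, bond orders sum to 3 (valence 4) → 1 H
  atom 8: C, bond orders sum to 4 (valence 4) → 0 H
  atom 9: O, bond orders sum to 1 (valence 2) → 1 H
  atom 10: C, bond orders sum to 3 (valence 4) → 1 H
  atom 11: C, bond orders sum to 4 (valence 4) → 0 H
  atom 12: C, bond orders sum to 1 (valence 4) → 3 H
Total hydrogens: 10.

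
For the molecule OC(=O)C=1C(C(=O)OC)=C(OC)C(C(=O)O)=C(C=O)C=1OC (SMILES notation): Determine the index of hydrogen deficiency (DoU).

8

Molecular formula: C13H12O9.
DoU = (2C + 2 + N − H − X) / 2, where X is the halogen count and O/S are ignored.
    = (2·13 + 2 + 0 − 12 − 0) / 2 = 16 / 2 = 8.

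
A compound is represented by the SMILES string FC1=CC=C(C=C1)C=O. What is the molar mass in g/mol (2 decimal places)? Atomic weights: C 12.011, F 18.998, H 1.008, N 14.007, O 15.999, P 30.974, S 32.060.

First, the molecular formula is C7H5FO (counting implicit H from valence).
  C: 7 × 12.011 = 84.077
  F: 1 × 18.998 = 18.998
  H: 5 × 1.008 = 5.040
  O: 1 × 15.999 = 15.999
Sum: 7×12.011 + 1×18.998 + 5×1.008 + 1×15.999 = 124.114 → 124.11 g/mol.

124.11 g/mol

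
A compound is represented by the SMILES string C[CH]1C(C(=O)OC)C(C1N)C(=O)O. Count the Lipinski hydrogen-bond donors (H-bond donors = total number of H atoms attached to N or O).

3

Donors: find every N or O and count the H atoms it carries.
  atom 5 (O): bond orders sum to 2 → 0 H
  atom 6 (O): bond orders sum to 2 → 0 H
  atom 10 (N): bond orders sum to 1 → 2 H
  atom 12 (O): bond orders sum to 2 → 0 H
  atom 13 (O): bond orders sum to 1 → 1 H
Lipinski HBD = 3.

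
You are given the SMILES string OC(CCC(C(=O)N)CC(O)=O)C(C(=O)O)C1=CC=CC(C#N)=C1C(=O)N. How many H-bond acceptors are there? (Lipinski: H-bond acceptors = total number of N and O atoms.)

N atoms: 3; O atoms: 7.
Lipinski HBA = 3 + 7 = 10.

10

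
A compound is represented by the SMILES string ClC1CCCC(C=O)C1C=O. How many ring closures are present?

1

In SMILES, each pair of matching ring-closure digits denotes one ring-closing bond; the number of such bonds equals the number of independent rings.
Ring-closure bonds here: 1.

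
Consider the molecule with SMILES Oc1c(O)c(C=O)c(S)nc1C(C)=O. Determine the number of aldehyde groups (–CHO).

1

The aldehyde motif appears at heavy-atom position 6 in the SMILES.
Other groups present: 2 hydroxyl, 1 ketone, 1 thiol.
Aldehyde count: 1.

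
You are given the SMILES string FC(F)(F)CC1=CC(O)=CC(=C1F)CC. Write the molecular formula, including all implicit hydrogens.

C10H10F4O

Walk through each heavy atom and fill implicit hydrogens from standard valence (C 4, N 3, O 2, S 2, halogen 1):
  atom 1: F (halogen, monovalent) → 0 H
  atom 2: C, bond orders sum to 4 (valence 4) → 0 H
  atom 3: F (halogen, monovalent) → 0 H
  atom 4: F (halogen, monovalent) → 0 H
  atom 5: C, bond orders sum to 2 (valence 4) → 2 H
  atom 6: C, bond orders sum to 4 (valence 4) → 0 H
  atom 7: C, bond orders sum to 3 (valence 4) → 1 H
  atom 8: C, bond orders sum to 4 (valence 4) → 0 H
  atom 9: O, bond orders sum to 1 (valence 2) → 1 H
  atom 10: C, bond orders sum to 3 (valence 4) → 1 H
  atom 11: C, bond orders sum to 4 (valence 4) → 0 H
  atom 12: C, bond orders sum to 4 (valence 4) → 0 H
  atom 13: F (halogen, monovalent) → 0 H
  atom 14: C, bond orders sum to 2 (valence 4) → 2 H
  atom 15: C, bond orders sum to 1 (valence 4) → 3 H
Totals → C:10, H:10, F:4, O:1.
In Hill order: C10H10F4O.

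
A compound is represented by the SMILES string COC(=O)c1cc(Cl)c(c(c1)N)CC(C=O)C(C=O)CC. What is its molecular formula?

C15H18ClNO4

Walk through each heavy atom and fill implicit hydrogens from standard valence (C 4, N 3, O 2, S 2, halogen 1); for lowercase aromatic atoms, an aromatic c carries 1 H when it has two neighbours and 0 H with three, and aromatic n carries 0 H:
  atom 1: C, bond orders sum to 1 (valence 4) → 3 H
  atom 2: O, bond orders sum to 2 (valence 2) → 0 H
  atom 3: C, bond orders sum to 4 (valence 4) → 0 H
  atom 4: O, bond orders sum to 2 (valence 2) → 0 H
  atom 5: aromatic c, 3 neighbours → 0 H
  atom 6: aromatic c, 2 neighbours → 1 H
  atom 7: aromatic c, 3 neighbours → 0 H
  atom 8: Cl (halogen, monovalent) → 0 H
  atom 9: aromatic c, 3 neighbours → 0 H
  atom 10: aromatic c, 3 neighbours → 0 H
  atom 11: aromatic c, 2 neighbours → 1 H
  atom 12: N, bond orders sum to 1 (valence 3) → 2 H
  atom 13: C, bond orders sum to 2 (valence 4) → 2 H
  atom 14: C, bond orders sum to 3 (valence 4) → 1 H
  atom 15: C, bond orders sum to 3 (valence 4) → 1 H
  atom 16: O, bond orders sum to 2 (valence 2) → 0 H
  atom 17: C, bond orders sum to 3 (valence 4) → 1 H
  atom 18: C, bond orders sum to 3 (valence 4) → 1 H
  atom 19: O, bond orders sum to 2 (valence 2) → 0 H
  atom 20: C, bond orders sum to 2 (valence 4) → 2 H
  atom 21: C, bond orders sum to 1 (valence 4) → 3 H
Totals → C:15, H:18, Cl:1, N:1, O:4.
In Hill order: C15H18ClNO4.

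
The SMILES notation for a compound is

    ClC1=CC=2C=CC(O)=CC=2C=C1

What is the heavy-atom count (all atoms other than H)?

Every atom symbol written in the SMILES (organic subset) is one heavy atom; implicit H are not written.
Heavy atoms by element → C:10, Cl:1, O:1.
Total: 12.

12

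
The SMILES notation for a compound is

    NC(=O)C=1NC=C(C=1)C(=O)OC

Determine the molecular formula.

Walk through each heavy atom and fill implicit hydrogens from standard valence (C 4, N 3, O 2, S 2, halogen 1):
  atom 1: N, bond orders sum to 1 (valence 3) → 2 H
  atom 2: C, bond orders sum to 4 (valence 4) → 0 H
  atom 3: O, bond orders sum to 2 (valence 2) → 0 H
  atom 4: C, bond orders sum to 4 (valence 4) → 0 H
  atom 5: N, bond orders sum to 2 (valence 3) → 1 H
  atom 6: C, bond orders sum to 3 (valence 4) → 1 H
  atom 7: C, bond orders sum to 4 (valence 4) → 0 H
  atom 8: C, bond orders sum to 3 (valence 4) → 1 H
  atom 9: C, bond orders sum to 4 (valence 4) → 0 H
  atom 10: O, bond orders sum to 2 (valence 2) → 0 H
  atom 11: O, bond orders sum to 2 (valence 2) → 0 H
  atom 12: C, bond orders sum to 1 (valence 4) → 3 H
Totals → C:7, H:8, N:2, O:3.
In Hill order: C7H8N2O3.

C7H8N2O3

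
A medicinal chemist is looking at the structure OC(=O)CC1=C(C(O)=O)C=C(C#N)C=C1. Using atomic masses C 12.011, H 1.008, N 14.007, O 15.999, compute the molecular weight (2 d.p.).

First, the molecular formula is C10H7NO4 (counting implicit H from valence).
  C: 10 × 12.011 = 120.110
  H: 7 × 1.008 = 7.056
  N: 1 × 14.007 = 14.007
  O: 4 × 15.999 = 63.996
Sum: 10×12.011 + 7×1.008 + 1×14.007 + 4×15.999 = 205.169 → 205.17 g/mol.

205.17 g/mol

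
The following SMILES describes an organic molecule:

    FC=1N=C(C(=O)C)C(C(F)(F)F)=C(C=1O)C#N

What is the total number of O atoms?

2

Scan the SMILES for O atoms (remember two-letter symbols like Cl and Br are single atoms).
Oxygen count: 2.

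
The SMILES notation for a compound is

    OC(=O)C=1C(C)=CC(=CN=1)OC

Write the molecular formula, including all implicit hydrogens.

Walk through each heavy atom and fill implicit hydrogens from standard valence (C 4, N 3, O 2, S 2, halogen 1):
  atom 1: O, bond orders sum to 1 (valence 2) → 1 H
  atom 2: C, bond orders sum to 4 (valence 4) → 0 H
  atom 3: O, bond orders sum to 2 (valence 2) → 0 H
  atom 4: C, bond orders sum to 4 (valence 4) → 0 H
  atom 5: C, bond orders sum to 4 (valence 4) → 0 H
  atom 6: C, bond orders sum to 1 (valence 4) → 3 H
  atom 7: C, bond orders sum to 3 (valence 4) → 1 H
  atom 8: C, bond orders sum to 4 (valence 4) → 0 H
  atom 9: C, bond orders sum to 3 (valence 4) → 1 H
  atom 10: N, bond orders sum to 3 (valence 3) → 0 H
  atom 11: O, bond orders sum to 2 (valence 2) → 0 H
  atom 12: C, bond orders sum to 1 (valence 4) → 3 H
Totals → C:8, H:9, N:1, O:3.

C8H9NO3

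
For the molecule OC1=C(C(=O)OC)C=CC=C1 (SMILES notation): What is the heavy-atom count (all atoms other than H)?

11

Every atom symbol written in the SMILES (organic subset) is one heavy atom; implicit H are not written.
Heavy atoms by element → C:8, O:3.
Total: 11.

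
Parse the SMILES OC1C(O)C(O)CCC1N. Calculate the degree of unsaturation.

1

Molecular formula: C6H13NO3.
DoU = (2C + 2 + N − H − X) / 2, where X is the halogen count and O/S are ignored.
    = (2·6 + 2 + 1 − 13 − 0) / 2 = 2 / 2 = 1.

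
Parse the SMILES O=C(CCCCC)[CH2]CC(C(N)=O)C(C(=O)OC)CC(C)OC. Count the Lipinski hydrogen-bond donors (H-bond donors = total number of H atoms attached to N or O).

2

Donors: find every N or O and count the H atoms it carries.
  atom 1 (O): bond orders sum to 2 → 0 H
  atom 12 (N): bond orders sum to 1 → 2 H
  atom 13 (O): bond orders sum to 2 → 0 H
  atom 16 (O): bond orders sum to 2 → 0 H
  atom 17 (O): bond orders sum to 2 → 0 H
  atom 22 (O): bond orders sum to 2 → 0 H
Lipinski HBD = 2.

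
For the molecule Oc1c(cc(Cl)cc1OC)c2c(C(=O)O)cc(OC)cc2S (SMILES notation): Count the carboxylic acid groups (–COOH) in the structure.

The carboxylic acid motif appears at heavy-atom position 13 in the SMILES.
Other groups present: 2 ether, 1 hydroxyl, 1 thiol.
Carboxylic acid count: 1.

1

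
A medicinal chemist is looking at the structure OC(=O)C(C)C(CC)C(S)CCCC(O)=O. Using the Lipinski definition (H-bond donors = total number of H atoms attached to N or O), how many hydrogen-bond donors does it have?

Donors: find every N or O and count the H atoms it carries.
  atom 1 (O): bond orders sum to 1 → 1 H
  atom 3 (O): bond orders sum to 2 → 0 H
  atom 15 (O): bond orders sum to 1 → 1 H
  atom 16 (O): bond orders sum to 2 → 0 H
Lipinski HBD = 2.

2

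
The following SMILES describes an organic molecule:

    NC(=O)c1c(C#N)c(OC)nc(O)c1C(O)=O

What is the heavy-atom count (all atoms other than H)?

17

Every atom symbol written in the SMILES (organic subset) is one heavy atom; implicit H are not written.
Heavy atoms by element → C:9, N:3, O:5.
Total: 17.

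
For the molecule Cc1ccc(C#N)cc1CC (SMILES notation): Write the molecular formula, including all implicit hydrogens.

Walk through each heavy atom and fill implicit hydrogens from standard valence (C 4, N 3, O 2, S 2, halogen 1); for lowercase aromatic atoms, an aromatic c carries 1 H when it has two neighbours and 0 H with three, and aromatic n carries 0 H:
  atom 1: C, bond orders sum to 1 (valence 4) → 3 H
  atom 2: aromatic c, 3 neighbours → 0 H
  atom 3: aromatic c, 2 neighbours → 1 H
  atom 4: aromatic c, 2 neighbours → 1 H
  atom 5: aromatic c, 3 neighbours → 0 H
  atom 6: C, bond orders sum to 4 (valence 4) → 0 H
  atom 7: N, bond orders sum to 3 (valence 3) → 0 H
  atom 8: aromatic c, 2 neighbours → 1 H
  atom 9: aromatic c, 3 neighbours → 0 H
  atom 10: C, bond orders sum to 2 (valence 4) → 2 H
  atom 11: C, bond orders sum to 1 (valence 4) → 3 H
Totals → C:10, H:11, N:1.

C10H11N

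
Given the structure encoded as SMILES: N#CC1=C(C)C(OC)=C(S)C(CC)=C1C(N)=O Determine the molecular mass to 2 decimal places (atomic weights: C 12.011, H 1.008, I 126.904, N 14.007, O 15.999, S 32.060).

First, the molecular formula is C12H14N2O2S (counting implicit H from valence).
  C: 12 × 12.011 = 144.132
  H: 14 × 1.008 = 14.112
  N: 2 × 14.007 = 28.014
  O: 2 × 15.999 = 31.998
  S: 1 × 32.060 = 32.060
Sum: 12×12.011 + 14×1.008 + 2×14.007 + 2×15.999 + 1×32.060 = 250.316 → 250.32 g/mol.

250.32 g/mol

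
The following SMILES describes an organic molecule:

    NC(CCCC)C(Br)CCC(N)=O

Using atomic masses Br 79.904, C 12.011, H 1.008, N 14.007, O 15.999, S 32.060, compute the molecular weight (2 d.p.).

First, the molecular formula is C9H19BrN2O (counting implicit H from valence).
  Br: 1 × 79.904 = 79.904
  C: 9 × 12.011 = 108.099
  H: 19 × 1.008 = 19.152
  N: 2 × 14.007 = 28.014
  O: 1 × 15.999 = 15.999
Sum: 1×79.904 + 9×12.011 + 19×1.008 + 2×14.007 + 1×15.999 = 251.168 → 251.17 g/mol.

251.17 g/mol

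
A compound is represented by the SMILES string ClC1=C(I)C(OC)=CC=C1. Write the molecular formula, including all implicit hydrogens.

C7H6ClIO

Walk through each heavy atom and fill implicit hydrogens from standard valence (C 4, N 3, O 2, S 2, halogen 1):
  atom 1: Cl (halogen, monovalent) → 0 H
  atom 2: C, bond orders sum to 4 (valence 4) → 0 H
  atom 3: C, bond orders sum to 4 (valence 4) → 0 H
  atom 4: I (halogen, monovalent) → 0 H
  atom 5: C, bond orders sum to 4 (valence 4) → 0 H
  atom 6: O, bond orders sum to 2 (valence 2) → 0 H
  atom 7: C, bond orders sum to 1 (valence 4) → 3 H
  atom 8: C, bond orders sum to 3 (valence 4) → 1 H
  atom 9: C, bond orders sum to 3 (valence 4) → 1 H
  atom 10: C, bond orders sum to 3 (valence 4) → 1 H
Totals → C:7, H:6, Cl:1, I:1, O:1.
In Hill order: C7H6ClIO.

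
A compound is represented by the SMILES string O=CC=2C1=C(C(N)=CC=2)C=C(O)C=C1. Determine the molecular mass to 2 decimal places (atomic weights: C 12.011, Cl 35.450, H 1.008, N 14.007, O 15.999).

187.20 g/mol

First, the molecular formula is C11H9NO2 (counting implicit H from valence).
  C: 11 × 12.011 = 132.121
  H: 9 × 1.008 = 9.072
  N: 1 × 14.007 = 14.007
  O: 2 × 15.999 = 31.998
Sum: 11×12.011 + 9×1.008 + 1×14.007 + 2×15.999 = 187.198 → 187.20 g/mol.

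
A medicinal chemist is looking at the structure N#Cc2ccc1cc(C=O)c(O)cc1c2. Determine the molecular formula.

Walk through each heavy atom and fill implicit hydrogens from standard valence (C 4, N 3, O 2, S 2, halogen 1); for lowercase aromatic atoms, an aromatic c carries 1 H when it has two neighbours and 0 H with three, and aromatic n carries 0 H:
  atom 1: N, bond orders sum to 3 (valence 3) → 0 H
  atom 2: C, bond orders sum to 4 (valence 4) → 0 H
  atom 3: aromatic c, 3 neighbours → 0 H
  atom 4: aromatic c, 2 neighbours → 1 H
  atom 5: aromatic c, 2 neighbours → 1 H
  atom 6: aromatic c, 3 neighbours → 0 H
  atom 7: aromatic c, 2 neighbours → 1 H
  atom 8: aromatic c, 3 neighbours → 0 H
  atom 9: C, bond orders sum to 3 (valence 4) → 1 H
  atom 10: O, bond orders sum to 2 (valence 2) → 0 H
  atom 11: aromatic c, 3 neighbours → 0 H
  atom 12: O, bond orders sum to 1 (valence 2) → 1 H
  atom 13: aromatic c, 2 neighbours → 1 H
  atom 14: aromatic c, 3 neighbours → 0 H
  atom 15: aromatic c, 2 neighbours → 1 H
Totals → C:12, H:7, N:1, O:2.
In Hill order: C12H7NO2.

C12H7NO2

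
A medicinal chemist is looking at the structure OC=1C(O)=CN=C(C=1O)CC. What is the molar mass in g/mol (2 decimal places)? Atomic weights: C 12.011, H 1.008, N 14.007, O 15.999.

First, the molecular formula is C7H9NO3 (counting implicit H from valence).
  C: 7 × 12.011 = 84.077
  H: 9 × 1.008 = 9.072
  N: 1 × 14.007 = 14.007
  O: 3 × 15.999 = 47.997
Sum: 7×12.011 + 9×1.008 + 1×14.007 + 3×15.999 = 155.153 → 155.15 g/mol.

155.15 g/mol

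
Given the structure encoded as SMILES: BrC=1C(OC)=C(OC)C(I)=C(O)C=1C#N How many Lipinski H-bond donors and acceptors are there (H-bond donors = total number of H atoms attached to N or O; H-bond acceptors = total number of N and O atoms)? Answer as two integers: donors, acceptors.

1, 4

Donors: find every N or O and count the H atoms it carries.
  atom 4 (O): bond orders sum to 2 → 0 H
  atom 7 (O): bond orders sum to 2 → 0 H
  atom 12 (O): bond orders sum to 1 → 1 H
  atom 15 (N): bond orders sum to 3 → 0 H
Lipinski HBD = 1.
Acceptors: N atoms = 1, O atoms = 3 → HBA = 4.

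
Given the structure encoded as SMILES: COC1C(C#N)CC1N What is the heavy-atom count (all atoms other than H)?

9

Every atom symbol written in the SMILES (organic subset) is one heavy atom; implicit H are not written.
Heavy atoms by element → C:6, N:2, O:1.
Total: 9.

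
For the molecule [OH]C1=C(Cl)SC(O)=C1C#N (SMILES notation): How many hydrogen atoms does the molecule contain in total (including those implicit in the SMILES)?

Walk through each heavy atom and fill implicit hydrogens from standard valence (C 4, N 3, O 2, S 2, halogen 1):
  atom 1: O with explicit H count 1
  atom 2: C, bond orders sum to 4 (valence 4) → 0 H
  atom 3: C, bond orders sum to 4 (valence 4) → 0 H
  atom 4: Cl (halogen, monovalent) → 0 H
  atom 5: S, bond orders sum to 2 (valence 2) → 0 H
  atom 6: C, bond orders sum to 4 (valence 4) → 0 H
  atom 7: O, bond orders sum to 1 (valence 2) → 1 H
  atom 8: C, bond orders sum to 4 (valence 4) → 0 H
  atom 9: C, bond orders sum to 4 (valence 4) → 0 H
  atom 10: N, bond orders sum to 3 (valence 3) → 0 H
Total hydrogens: 2.

2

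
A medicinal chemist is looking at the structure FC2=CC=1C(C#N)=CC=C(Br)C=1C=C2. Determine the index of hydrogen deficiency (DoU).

9

Molecular formula: C11H5BrFN.
DoU = (2C + 2 + N − H − X) / 2, where X is the halogen count and O/S are ignored.
    = (2·11 + 2 + 1 − 5 − 2) / 2 = 18 / 2 = 9.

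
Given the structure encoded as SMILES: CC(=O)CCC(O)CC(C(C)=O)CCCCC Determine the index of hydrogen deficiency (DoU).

2

Degree of unsaturation = (number of rings) + (number of π bonds).
Ring closures in the SMILES: 0.
π bonds: 2 double bonds (each 1 DoU) → 2 DoU from unsaturation.
Total DoU = 0 + 2 = 2.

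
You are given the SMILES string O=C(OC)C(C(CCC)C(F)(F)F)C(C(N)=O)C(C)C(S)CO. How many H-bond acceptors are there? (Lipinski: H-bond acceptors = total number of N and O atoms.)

N atoms: 1; O atoms: 4.
Lipinski HBA = 1 + 4 = 5.

5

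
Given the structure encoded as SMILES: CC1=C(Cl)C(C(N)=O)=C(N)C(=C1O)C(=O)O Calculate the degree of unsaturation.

6

Degree of unsaturation = (number of rings) + (number of π bonds).
Ring closures in the SMILES: 1.
π bonds: 5 double bonds (each 1 DoU) → 5 DoU from unsaturation.
Total DoU = 1 + 5 = 6.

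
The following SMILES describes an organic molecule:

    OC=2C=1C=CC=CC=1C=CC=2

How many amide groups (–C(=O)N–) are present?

0

Scan the SMILES for the amide motif — none present.
Groups that are present: 1 hydroxyl.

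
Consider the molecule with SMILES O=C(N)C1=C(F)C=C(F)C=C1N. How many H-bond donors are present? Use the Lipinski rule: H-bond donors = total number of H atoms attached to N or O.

4

Donors: find every N or O and count the H atoms it carries.
  atom 1 (O): bond orders sum to 2 → 0 H
  atom 3 (N): bond orders sum to 1 → 2 H
  atom 12 (N): bond orders sum to 1 → 2 H
Lipinski HBD = 4.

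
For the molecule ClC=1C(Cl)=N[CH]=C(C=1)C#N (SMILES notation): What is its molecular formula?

C6H2Cl2N2

Walk through each heavy atom and fill implicit hydrogens from standard valence (C 4, N 3, O 2, S 2, halogen 1):
  atom 1: Cl (halogen, monovalent) → 0 H
  atom 2: C, bond orders sum to 4 (valence 4) → 0 H
  atom 3: C, bond orders sum to 4 (valence 4) → 0 H
  atom 4: Cl (halogen, monovalent) → 0 H
  atom 5: N, bond orders sum to 3 (valence 3) → 0 H
  atom 6: C with explicit H count 1
  atom 7: C, bond orders sum to 4 (valence 4) → 0 H
  atom 8: C, bond orders sum to 3 (valence 4) → 1 H
  atom 9: C, bond orders sum to 4 (valence 4) → 0 H
  atom 10: N, bond orders sum to 3 (valence 3) → 0 H
Totals → C:6, H:2, Cl:2, N:2.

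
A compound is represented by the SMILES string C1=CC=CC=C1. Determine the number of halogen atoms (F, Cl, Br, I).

Scan the SMILES for the halogen motif — none present.

0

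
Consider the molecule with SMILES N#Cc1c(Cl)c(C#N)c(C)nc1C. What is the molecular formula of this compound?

Walk through each heavy atom and fill implicit hydrogens from standard valence (C 4, N 3, O 2, S 2, halogen 1); for lowercase aromatic atoms, an aromatic c carries 1 H when it has two neighbours and 0 H with three, and aromatic n carries 0 H:
  atom 1: N, bond orders sum to 3 (valence 3) → 0 H
  atom 2: C, bond orders sum to 4 (valence 4) → 0 H
  atom 3: aromatic c, 3 neighbours → 0 H
  atom 4: aromatic c, 3 neighbours → 0 H
  atom 5: Cl (halogen, monovalent) → 0 H
  atom 6: aromatic c, 3 neighbours → 0 H
  atom 7: C, bond orders sum to 4 (valence 4) → 0 H
  atom 8: N, bond orders sum to 3 (valence 3) → 0 H
  atom 9: aromatic c, 3 neighbours → 0 H
  atom 10: C, bond orders sum to 1 (valence 4) → 3 H
  atom 11: aromatic n, 2 neighbours → 0 H
  atom 12: aromatic c, 3 neighbours → 0 H
  atom 13: C, bond orders sum to 1 (valence 4) → 3 H
Totals → C:9, H:6, Cl:1, N:3.
In Hill order: C9H6ClN3.

C9H6ClN3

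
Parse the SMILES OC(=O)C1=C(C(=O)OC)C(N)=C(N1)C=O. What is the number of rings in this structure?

In SMILES, each pair of matching ring-closure digits denotes one ring-closing bond; the number of such bonds equals the number of independent rings.
Ring-closure bonds here: 1.

1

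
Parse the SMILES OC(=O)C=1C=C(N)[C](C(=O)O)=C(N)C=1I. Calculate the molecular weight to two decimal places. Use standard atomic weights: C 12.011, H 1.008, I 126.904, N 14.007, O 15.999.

First, the molecular formula is C8H7IN2O4 (counting implicit H from valence).
  C: 8 × 12.011 = 96.088
  H: 7 × 1.008 = 7.056
  I: 1 × 126.904 = 126.904
  N: 2 × 14.007 = 28.014
  O: 4 × 15.999 = 63.996
Sum: 8×12.011 + 7×1.008 + 1×126.904 + 2×14.007 + 4×15.999 = 322.058 → 322.06 g/mol.

322.06 g/mol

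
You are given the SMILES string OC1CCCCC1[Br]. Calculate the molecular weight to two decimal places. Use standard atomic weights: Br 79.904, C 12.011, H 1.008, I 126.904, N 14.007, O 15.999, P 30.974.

First, the molecular formula is C6H11BrO (counting implicit H from valence).
  Br: 1 × 79.904 = 79.904
  C: 6 × 12.011 = 72.066
  H: 11 × 1.008 = 11.088
  O: 1 × 15.999 = 15.999
Sum: 1×79.904 + 6×12.011 + 11×1.008 + 1×15.999 = 179.057 → 179.06 g/mol.

179.06 g/mol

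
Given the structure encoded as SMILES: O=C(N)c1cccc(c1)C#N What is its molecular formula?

C8H6N2O

Walk through each heavy atom and fill implicit hydrogens from standard valence (C 4, N 3, O 2, S 2, halogen 1); for lowercase aromatic atoms, an aromatic c carries 1 H when it has two neighbours and 0 H with three, and aromatic n carries 0 H:
  atom 1: O, bond orders sum to 2 (valence 2) → 0 H
  atom 2: C, bond orders sum to 4 (valence 4) → 0 H
  atom 3: N, bond orders sum to 1 (valence 3) → 2 H
  atom 4: aromatic c, 3 neighbours → 0 H
  atom 5: aromatic c, 2 neighbours → 1 H
  atom 6: aromatic c, 2 neighbours → 1 H
  atom 7: aromatic c, 2 neighbours → 1 H
  atom 8: aromatic c, 3 neighbours → 0 H
  atom 9: aromatic c, 2 neighbours → 1 H
  atom 10: C, bond orders sum to 4 (valence 4) → 0 H
  atom 11: N, bond orders sum to 3 (valence 3) → 0 H
Totals → C:8, H:6, N:2, O:1.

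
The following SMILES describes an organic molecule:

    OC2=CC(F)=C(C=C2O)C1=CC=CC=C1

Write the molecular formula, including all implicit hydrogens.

C12H9FO2

Walk through each heavy atom and fill implicit hydrogens from standard valence (C 4, N 3, O 2, S 2, halogen 1):
  atom 1: O, bond orders sum to 1 (valence 2) → 1 H
  atom 2: C, bond orders sum to 4 (valence 4) → 0 H
  atom 3: C, bond orders sum to 3 (valence 4) → 1 H
  atom 4: C, bond orders sum to 4 (valence 4) → 0 H
  atom 5: F (halogen, monovalent) → 0 H
  atom 6: C, bond orders sum to 4 (valence 4) → 0 H
  atom 7: C, bond orders sum to 3 (valence 4) → 1 H
  atom 8: C, bond orders sum to 4 (valence 4) → 0 H
  atom 9: O, bond orders sum to 1 (valence 2) → 1 H
  atom 10: C, bond orders sum to 4 (valence 4) → 0 H
  atom 11: C, bond orders sum to 3 (valence 4) → 1 H
  atom 12: C, bond orders sum to 3 (valence 4) → 1 H
  atom 13: C, bond orders sum to 3 (valence 4) → 1 H
  atom 14: C, bond orders sum to 3 (valence 4) → 1 H
  atom 15: C, bond orders sum to 3 (valence 4) → 1 H
Totals → C:12, H:9, F:1, O:2.
In Hill order: C12H9FO2.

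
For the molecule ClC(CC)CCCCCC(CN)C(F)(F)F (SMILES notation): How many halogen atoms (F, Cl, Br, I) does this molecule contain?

Halogen atoms appear at heavy-atom positions 1, 14, 15, 16 (1×Cl, 3×F).
Other groups present: 1 primary amine.
Halogen count: 4.

4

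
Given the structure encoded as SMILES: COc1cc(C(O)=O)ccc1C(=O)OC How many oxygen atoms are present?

5

Scan the SMILES for O atoms (remember two-letter symbols like Cl and Br are single atoms).
Oxygen count: 5.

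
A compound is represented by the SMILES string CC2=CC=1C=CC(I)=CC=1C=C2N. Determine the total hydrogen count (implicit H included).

10

Walk through each heavy atom and fill implicit hydrogens from standard valence (C 4, N 3, O 2, S 2, halogen 1):
  atom 1: C, bond orders sum to 1 (valence 4) → 3 H
  atom 2: C, bond orders sum to 4 (valence 4) → 0 H
  atom 3: C, bond orders sum to 3 (valence 4) → 1 H
  atom 4: C, bond orders sum to 4 (valence 4) → 0 H
  atom 5: C, bond orders sum to 3 (valence 4) → 1 H
  atom 6: C, bond orders sum to 3 (valence 4) → 1 H
  atom 7: C, bond orders sum to 4 (valence 4) → 0 H
  atom 8: I (halogen, monovalent) → 0 H
  atom 9: C, bond orders sum to 3 (valence 4) → 1 H
  atom 10: C, bond orders sum to 4 (valence 4) → 0 H
  atom 11: C, bond orders sum to 3 (valence 4) → 1 H
  atom 12: C, bond orders sum to 4 (valence 4) → 0 H
  atom 13: N, bond orders sum to 1 (valence 3) → 2 H
Total hydrogens: 10.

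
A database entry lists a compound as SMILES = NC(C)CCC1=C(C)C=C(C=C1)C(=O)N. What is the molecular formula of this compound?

Walk through each heavy atom and fill implicit hydrogens from standard valence (C 4, N 3, O 2, S 2, halogen 1):
  atom 1: N, bond orders sum to 1 (valence 3) → 2 H
  atom 2: C, bond orders sum to 3 (valence 4) → 1 H
  atom 3: C, bond orders sum to 1 (valence 4) → 3 H
  atom 4: C, bond orders sum to 2 (valence 4) → 2 H
  atom 5: C, bond orders sum to 2 (valence 4) → 2 H
  atom 6: C, bond orders sum to 4 (valence 4) → 0 H
  atom 7: C, bond orders sum to 4 (valence 4) → 0 H
  atom 8: C, bond orders sum to 1 (valence 4) → 3 H
  atom 9: C, bond orders sum to 3 (valence 4) → 1 H
  atom 10: C, bond orders sum to 4 (valence 4) → 0 H
  atom 11: C, bond orders sum to 3 (valence 4) → 1 H
  atom 12: C, bond orders sum to 3 (valence 4) → 1 H
  atom 13: C, bond orders sum to 4 (valence 4) → 0 H
  atom 14: O, bond orders sum to 2 (valence 2) → 0 H
  atom 15: N, bond orders sum to 1 (valence 3) → 2 H
Totals → C:12, H:18, N:2, O:1.

C12H18N2O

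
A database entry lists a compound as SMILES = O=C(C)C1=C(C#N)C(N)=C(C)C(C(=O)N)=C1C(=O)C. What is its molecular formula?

C13H13N3O3

Walk through each heavy atom and fill implicit hydrogens from standard valence (C 4, N 3, O 2, S 2, halogen 1):
  atom 1: O, bond orders sum to 2 (valence 2) → 0 H
  atom 2: C, bond orders sum to 4 (valence 4) → 0 H
  atom 3: C, bond orders sum to 1 (valence 4) → 3 H
  atom 4: C, bond orders sum to 4 (valence 4) → 0 H
  atom 5: C, bond orders sum to 4 (valence 4) → 0 H
  atom 6: C, bond orders sum to 4 (valence 4) → 0 H
  atom 7: N, bond orders sum to 3 (valence 3) → 0 H
  atom 8: C, bond orders sum to 4 (valence 4) → 0 H
  atom 9: N, bond orders sum to 1 (valence 3) → 2 H
  atom 10: C, bond orders sum to 4 (valence 4) → 0 H
  atom 11: C, bond orders sum to 1 (valence 4) → 3 H
  atom 12: C, bond orders sum to 4 (valence 4) → 0 H
  atom 13: C, bond orders sum to 4 (valence 4) → 0 H
  atom 14: O, bond orders sum to 2 (valence 2) → 0 H
  atom 15: N, bond orders sum to 1 (valence 3) → 2 H
  atom 16: C, bond orders sum to 4 (valence 4) → 0 H
  atom 17: C, bond orders sum to 4 (valence 4) → 0 H
  atom 18: O, bond orders sum to 2 (valence 2) → 0 H
  atom 19: C, bond orders sum to 1 (valence 4) → 3 H
Totals → C:13, H:13, N:3, O:3.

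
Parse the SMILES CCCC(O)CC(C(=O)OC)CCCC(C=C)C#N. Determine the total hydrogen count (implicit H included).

Walk through each heavy atom and fill implicit hydrogens from standard valence (C 4, N 3, O 2, S 2, halogen 1):
  atom 1: C, bond orders sum to 1 (valence 4) → 3 H
  atom 2: C, bond orders sum to 2 (valence 4) → 2 H
  atom 3: C, bond orders sum to 2 (valence 4) → 2 H
  atom 4: C, bond orders sum to 3 (valence 4) → 1 H
  atom 5: O, bond orders sum to 1 (valence 2) → 1 H
  atom 6: C, bond orders sum to 2 (valence 4) → 2 H
  atom 7: C, bond orders sum to 3 (valence 4) → 1 H
  atom 8: C, bond orders sum to 4 (valence 4) → 0 H
  atom 9: O, bond orders sum to 2 (valence 2) → 0 H
  atom 10: O, bond orders sum to 2 (valence 2) → 0 H
  atom 11: C, bond orders sum to 1 (valence 4) → 3 H
  atom 12: C, bond orders sum to 2 (valence 4) → 2 H
  atom 13: C, bond orders sum to 2 (valence 4) → 2 H
  atom 14: C, bond orders sum to 2 (valence 4) → 2 H
  atom 15: C, bond orders sum to 3 (valence 4) → 1 H
  atom 16: C, bond orders sum to 3 (valence 4) → 1 H
  atom 17: C, bond orders sum to 2 (valence 4) → 2 H
  atom 18: C, bond orders sum to 4 (valence 4) → 0 H
  atom 19: N, bond orders sum to 3 (valence 3) → 0 H
Total hydrogens: 25.

25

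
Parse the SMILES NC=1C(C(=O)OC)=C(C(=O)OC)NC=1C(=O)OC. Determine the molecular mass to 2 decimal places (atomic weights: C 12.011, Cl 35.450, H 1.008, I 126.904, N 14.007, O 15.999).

First, the molecular formula is C10H12N2O6 (counting implicit H from valence).
  C: 10 × 12.011 = 120.110
  H: 12 × 1.008 = 12.096
  N: 2 × 14.007 = 28.014
  O: 6 × 15.999 = 95.994
Sum: 10×12.011 + 12×1.008 + 2×14.007 + 6×15.999 = 256.214 → 256.21 g/mol.

256.21 g/mol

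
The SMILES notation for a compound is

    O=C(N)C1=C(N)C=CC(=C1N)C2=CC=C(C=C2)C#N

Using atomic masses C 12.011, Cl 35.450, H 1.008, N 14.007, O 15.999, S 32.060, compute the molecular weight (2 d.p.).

First, the molecular formula is C14H12N4O (counting implicit H from valence).
  C: 14 × 12.011 = 168.154
  H: 12 × 1.008 = 12.096
  N: 4 × 14.007 = 56.028
  O: 1 × 15.999 = 15.999
Sum: 14×12.011 + 12×1.008 + 4×14.007 + 1×15.999 = 252.277 → 252.28 g/mol.

252.28 g/mol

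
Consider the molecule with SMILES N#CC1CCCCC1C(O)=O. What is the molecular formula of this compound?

Walk through each heavy atom and fill implicit hydrogens from standard valence (C 4, N 3, O 2, S 2, halogen 1):
  atom 1: N, bond orders sum to 3 (valence 3) → 0 H
  atom 2: C, bond orders sum to 4 (valence 4) → 0 H
  atom 3: C, bond orders sum to 3 (valence 4) → 1 H
  atom 4: C, bond orders sum to 2 (valence 4) → 2 H
  atom 5: C, bond orders sum to 2 (valence 4) → 2 H
  atom 6: C, bond orders sum to 2 (valence 4) → 2 H
  atom 7: C, bond orders sum to 2 (valence 4) → 2 H
  atom 8: C, bond orders sum to 3 (valence 4) → 1 H
  atom 9: C, bond orders sum to 4 (valence 4) → 0 H
  atom 10: O, bond orders sum to 1 (valence 2) → 1 H
  atom 11: O, bond orders sum to 2 (valence 2) → 0 H
Totals → C:8, H:11, N:1, O:2.
In Hill order: C8H11NO2.

C8H11NO2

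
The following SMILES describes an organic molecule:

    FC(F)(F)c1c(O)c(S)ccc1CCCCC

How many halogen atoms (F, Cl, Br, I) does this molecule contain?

Halogen atoms appear at heavy-atom positions 1, 3, 4 (3×F).
Other groups present: 1 hydroxyl, 1 thiol.
Halogen count: 3.

3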